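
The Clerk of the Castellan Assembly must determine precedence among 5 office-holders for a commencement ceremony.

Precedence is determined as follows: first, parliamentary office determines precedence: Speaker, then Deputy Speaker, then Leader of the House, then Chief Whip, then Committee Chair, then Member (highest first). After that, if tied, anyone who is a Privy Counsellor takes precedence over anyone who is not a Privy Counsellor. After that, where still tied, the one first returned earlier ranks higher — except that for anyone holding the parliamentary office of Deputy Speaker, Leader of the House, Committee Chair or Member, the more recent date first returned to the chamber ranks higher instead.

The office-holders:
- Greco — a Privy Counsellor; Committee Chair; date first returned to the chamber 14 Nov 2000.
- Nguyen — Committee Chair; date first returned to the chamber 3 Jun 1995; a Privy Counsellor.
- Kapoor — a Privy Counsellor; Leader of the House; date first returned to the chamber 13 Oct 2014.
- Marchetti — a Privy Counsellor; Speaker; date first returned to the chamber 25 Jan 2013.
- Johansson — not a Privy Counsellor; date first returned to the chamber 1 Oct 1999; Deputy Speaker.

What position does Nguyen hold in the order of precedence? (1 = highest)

By parliamentary office: Marchetti (Speaker); then Johansson (Deputy Speaker); then Kapoor (Leader of the House); then Greco and Nguyen (Committee Chair).
Greco and Nguyen are each a Privy Counsellor, so the next rule applies.
Among Greco and Nguyen, by date first returned to the chamber (later first) (reversed rule for this group): Greco (14 Nov 2000) before Nguyen (3 Jun 1995).
Order: Marchetti, Johansson, Kapoor, Greco, Nguyen. So position 5.

5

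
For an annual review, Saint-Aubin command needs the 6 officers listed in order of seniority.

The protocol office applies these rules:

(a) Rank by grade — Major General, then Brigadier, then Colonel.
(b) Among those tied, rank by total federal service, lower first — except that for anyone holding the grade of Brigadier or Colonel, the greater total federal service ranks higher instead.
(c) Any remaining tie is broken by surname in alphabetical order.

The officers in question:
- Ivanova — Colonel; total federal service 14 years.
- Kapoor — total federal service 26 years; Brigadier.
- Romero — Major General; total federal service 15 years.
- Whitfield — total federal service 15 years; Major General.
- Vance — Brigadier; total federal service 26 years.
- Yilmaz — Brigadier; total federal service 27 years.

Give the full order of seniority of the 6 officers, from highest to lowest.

By grade: Romero and Whitfield (Major General); then Yilmaz, Kapoor and Vance (Brigadier); then Ivanova (Colonel).
Romero and Whitfield both have total federal service 15 years, so the next rule applies.
Among Romero and Whitfield, alphabetically by surname: Romero before Whitfield.
Among Yilmaz, Kapoor and Vance, by total federal service (higher first) (reversed rule for this group): Yilmaz (27 years) before Kapoor and Vance (26 years).
Among Kapoor and Vance, alphabetically by surname: Kapoor before Vance.
Full order: Romero, Whitfield, Yilmaz, Kapoor, Vance, Ivanova.

Romero, Whitfield, Yilmaz, Kapoor, Vance, Ivanova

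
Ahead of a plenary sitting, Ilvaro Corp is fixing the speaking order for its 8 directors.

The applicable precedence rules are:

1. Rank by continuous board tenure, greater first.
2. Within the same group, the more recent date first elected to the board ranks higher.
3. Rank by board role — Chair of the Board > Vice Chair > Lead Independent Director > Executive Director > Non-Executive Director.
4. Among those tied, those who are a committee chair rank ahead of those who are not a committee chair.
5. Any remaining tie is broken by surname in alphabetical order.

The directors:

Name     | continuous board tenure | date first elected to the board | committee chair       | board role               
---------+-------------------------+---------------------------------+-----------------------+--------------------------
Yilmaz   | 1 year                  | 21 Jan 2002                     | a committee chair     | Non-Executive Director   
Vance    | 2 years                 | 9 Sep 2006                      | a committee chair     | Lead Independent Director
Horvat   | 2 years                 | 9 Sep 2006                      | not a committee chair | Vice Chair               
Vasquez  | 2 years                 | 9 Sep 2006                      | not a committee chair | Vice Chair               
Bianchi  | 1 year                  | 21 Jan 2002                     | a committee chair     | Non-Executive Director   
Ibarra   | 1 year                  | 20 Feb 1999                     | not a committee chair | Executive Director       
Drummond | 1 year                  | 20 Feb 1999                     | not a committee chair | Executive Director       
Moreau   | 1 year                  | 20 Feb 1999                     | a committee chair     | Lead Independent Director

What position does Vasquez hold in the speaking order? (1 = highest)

2

By continuous board tenure (higher first): Horvat, Vasquez and Vance (each 2 years); then Bianchi, Yilmaz, Moreau, Drummond and Ibarra (each 1 year).
Horvat, Vasquez and Vance all have date first elected to the board 9 Sep 2006, so the next rule applies.
Among Horvat, Vasquez and Vance, by board role: Horvat and Vasquez (Vice Chair) before Vance (Lead Independent Director).
Horvat and Vasquez are each not a committee chair, so the next rule applies.
Among Horvat and Vasquez, alphabetically by surname: Horvat before Vasquez.
Among Bianchi, Yilmaz, Moreau, Drummond and Ibarra, by date first elected to the board (later first): Bianchi and Yilmaz (21 Jan 2002) before Moreau, Drummond and Ibarra (20 Feb 1999).
Bianchi and Yilmaz are each Non-Executive Director, so the next rule applies.
Bianchi and Yilmaz are each a committee chair, so the next rule applies.
Among Bianchi and Yilmaz, alphabetically by surname: Bianchi before Yilmaz.
Among Moreau, Drummond and Ibarra, by board role: Moreau (Lead Independent Director) before Drummond and Ibarra (Executive Director).
Drummond and Ibarra are each not a committee chair, so the next rule applies.
Among Drummond and Ibarra, alphabetically by surname: Drummond before Ibarra.
Order: Horvat, Vasquez, Vance, Bianchi, Yilmaz, Moreau, Drummond, Ibarra. So position 2.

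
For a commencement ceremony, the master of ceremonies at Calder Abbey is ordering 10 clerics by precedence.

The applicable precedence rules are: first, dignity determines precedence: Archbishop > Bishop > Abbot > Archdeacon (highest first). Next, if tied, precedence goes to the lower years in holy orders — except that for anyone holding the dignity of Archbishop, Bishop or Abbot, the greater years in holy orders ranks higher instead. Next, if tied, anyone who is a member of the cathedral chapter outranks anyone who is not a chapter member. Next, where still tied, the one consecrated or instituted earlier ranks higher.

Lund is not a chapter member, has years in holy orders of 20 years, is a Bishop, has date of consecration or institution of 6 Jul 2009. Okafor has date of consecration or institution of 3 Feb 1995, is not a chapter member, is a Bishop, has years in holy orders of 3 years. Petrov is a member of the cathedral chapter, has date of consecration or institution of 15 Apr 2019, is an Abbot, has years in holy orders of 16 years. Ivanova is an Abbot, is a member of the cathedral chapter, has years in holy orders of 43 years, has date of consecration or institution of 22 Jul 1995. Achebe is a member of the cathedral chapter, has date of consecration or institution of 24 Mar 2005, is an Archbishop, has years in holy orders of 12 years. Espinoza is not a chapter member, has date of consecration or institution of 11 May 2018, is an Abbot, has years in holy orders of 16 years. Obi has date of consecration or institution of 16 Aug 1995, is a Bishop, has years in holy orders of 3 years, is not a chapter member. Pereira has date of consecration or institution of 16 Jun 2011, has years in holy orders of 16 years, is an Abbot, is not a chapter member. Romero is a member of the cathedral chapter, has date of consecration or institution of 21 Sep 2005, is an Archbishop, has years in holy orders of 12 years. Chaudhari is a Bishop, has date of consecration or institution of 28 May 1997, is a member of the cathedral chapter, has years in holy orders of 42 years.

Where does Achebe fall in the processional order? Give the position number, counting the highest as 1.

1

By dignity: Achebe and Romero (Archbishop); then Chaudhari, Lund, Okafor and Obi (Bishop); then Ivanova, Petrov, Pereira and Espinoza (Abbot).
Achebe and Romero both have years in holy orders 12 years, so the next rule applies.
Achebe and Romero are each a member of the cathedral chapter, so the next rule applies.
Among Achebe and Romero, by date of consecration or institution (earlier first): Achebe (24 Mar 2005) before Romero (21 Sep 2005).
Among Chaudhari, Lund, Okafor and Obi, by years in holy orders (higher first) (reversed rule for this group): Chaudhari (42 years) before Lund (20 years) before Okafor and Obi (3 years).
Okafor and Obi are each not a chapter member, so the next rule applies.
Among Okafor and Obi, by date of consecration or institution (earlier first): Okafor (3 Feb 1995) before Obi (16 Aug 1995).
Among Ivanova, Petrov, Pereira and Espinoza, by years in holy orders (higher first) (reversed rule for this group): Ivanova (43 years) before Petrov, Pereira and Espinoza (16 years).
Among Petrov, Pereira and Espinoza, a member of the cathedral chapter before not a chapter member: Petrov (a member of the cathedral chapter) before Pereira and Espinoza (not a chapter member).
Among Pereira and Espinoza, by date of consecration or institution (earlier first): Pereira (16 Jun 2011) before Espinoza (11 May 2018).
Order: Achebe, Romero, Chaudhari, Lund, Okafor, Obi, Ivanova, Petrov, Pereira, Espinoza. So position 1.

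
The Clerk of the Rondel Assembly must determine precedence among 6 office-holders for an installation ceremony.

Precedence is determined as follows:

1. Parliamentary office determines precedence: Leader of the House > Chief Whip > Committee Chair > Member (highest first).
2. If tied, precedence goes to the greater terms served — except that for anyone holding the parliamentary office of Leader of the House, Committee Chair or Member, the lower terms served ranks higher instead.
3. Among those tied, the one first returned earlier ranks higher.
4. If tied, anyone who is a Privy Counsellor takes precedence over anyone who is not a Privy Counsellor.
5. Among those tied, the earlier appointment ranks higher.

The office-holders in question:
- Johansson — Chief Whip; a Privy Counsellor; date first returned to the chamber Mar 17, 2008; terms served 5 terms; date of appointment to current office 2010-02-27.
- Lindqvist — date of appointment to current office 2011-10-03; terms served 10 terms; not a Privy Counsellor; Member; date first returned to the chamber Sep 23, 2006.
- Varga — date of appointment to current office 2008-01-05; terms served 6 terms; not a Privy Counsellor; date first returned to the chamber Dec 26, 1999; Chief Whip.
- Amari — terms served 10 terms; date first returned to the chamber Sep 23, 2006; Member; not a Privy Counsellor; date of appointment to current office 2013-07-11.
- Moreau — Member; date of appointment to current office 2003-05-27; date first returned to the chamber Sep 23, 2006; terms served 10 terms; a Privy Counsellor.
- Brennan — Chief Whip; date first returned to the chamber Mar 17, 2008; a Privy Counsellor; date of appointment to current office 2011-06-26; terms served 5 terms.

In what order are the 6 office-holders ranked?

By parliamentary office: Varga, Johansson and Brennan (Chief Whip); then Moreau, Lindqvist and Amari (Member).
Among Varga, Johansson and Brennan, by terms served (higher first): Varga (6 terms) before Johansson and Brennan (5 terms).
Johansson and Brennan both have date first returned to the chamber Mar 17, 2008, so the next rule applies.
Johansson and Brennan are each a Privy Counsellor, so the next rule applies.
Among Johansson and Brennan, by date of appointment to current office (earlier first): Johansson (2010-02-27) before Brennan (2011-06-26).
Moreau, Lindqvist and Amari all have terms served 10 terms, so the next rule applies.
Moreau, Lindqvist and Amari all have date first returned to the chamber Sep 23, 2006, so the next rule applies.
Among Moreau, Lindqvist and Amari, a Privy Counsellor before not a Privy Counsellor: Moreau (a Privy Counsellor) before Lindqvist and Amari (not a Privy Counsellor).
Among Lindqvist and Amari, by date of appointment to current office (earlier first): Lindqvist (2011-10-03) before Amari (2013-07-11).
Full order: Varga, Johansson, Brennan, Moreau, Lindqvist, Amari.

Varga, Johansson, Brennan, Moreau, Lindqvist, Amari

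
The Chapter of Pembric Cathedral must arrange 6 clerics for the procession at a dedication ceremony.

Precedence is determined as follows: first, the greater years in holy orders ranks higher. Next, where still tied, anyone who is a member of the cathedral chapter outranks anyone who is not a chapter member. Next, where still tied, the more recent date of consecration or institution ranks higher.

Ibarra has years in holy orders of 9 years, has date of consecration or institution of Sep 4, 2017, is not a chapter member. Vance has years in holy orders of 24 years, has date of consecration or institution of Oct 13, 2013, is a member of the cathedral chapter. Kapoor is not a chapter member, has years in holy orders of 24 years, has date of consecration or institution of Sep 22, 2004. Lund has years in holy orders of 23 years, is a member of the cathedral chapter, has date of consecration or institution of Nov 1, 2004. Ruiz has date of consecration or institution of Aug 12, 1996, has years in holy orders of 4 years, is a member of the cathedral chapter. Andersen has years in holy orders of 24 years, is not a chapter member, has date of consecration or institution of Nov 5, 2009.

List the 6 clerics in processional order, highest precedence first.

Vance, Andersen, Kapoor, Lund, Ibarra, Ruiz

By years in holy orders (higher first): Vance, Andersen and Kapoor (each 24 years); then Lund (23 years); then Ibarra (9 years); then Ruiz (4 years).
Among Vance, Andersen and Kapoor, a member of the cathedral chapter before not a chapter member: Vance (a member of the cathedral chapter) before Andersen and Kapoor (not a chapter member).
Among Andersen and Kapoor, by date of consecration or institution (later first): Andersen (Nov 5, 2009) before Kapoor (Sep 22, 2004).
Full order: Vance, Andersen, Kapoor, Lund, Ibarra, Ruiz.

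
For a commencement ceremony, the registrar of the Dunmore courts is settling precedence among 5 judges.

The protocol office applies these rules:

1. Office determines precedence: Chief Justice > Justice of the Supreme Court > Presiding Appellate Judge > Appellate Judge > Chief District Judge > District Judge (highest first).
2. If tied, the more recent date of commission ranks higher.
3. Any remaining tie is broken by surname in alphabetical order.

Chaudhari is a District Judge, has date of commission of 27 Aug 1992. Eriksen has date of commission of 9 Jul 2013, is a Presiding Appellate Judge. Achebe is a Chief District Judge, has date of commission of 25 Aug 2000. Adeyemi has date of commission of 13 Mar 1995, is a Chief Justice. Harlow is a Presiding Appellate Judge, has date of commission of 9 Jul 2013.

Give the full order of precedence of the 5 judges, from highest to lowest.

Adeyemi, Eriksen, Harlow, Achebe, Chaudhari

By office: Adeyemi (Chief Justice); then Eriksen and Harlow (Presiding Appellate Judge); then Achebe (Chief District Judge); then Chaudhari (District Judge).
Eriksen and Harlow both have date of commission 9 Jul 2013, so the next rule applies.
Among Eriksen and Harlow, alphabetically by surname: Eriksen before Harlow.
Full order: Adeyemi, Eriksen, Harlow, Achebe, Chaudhari.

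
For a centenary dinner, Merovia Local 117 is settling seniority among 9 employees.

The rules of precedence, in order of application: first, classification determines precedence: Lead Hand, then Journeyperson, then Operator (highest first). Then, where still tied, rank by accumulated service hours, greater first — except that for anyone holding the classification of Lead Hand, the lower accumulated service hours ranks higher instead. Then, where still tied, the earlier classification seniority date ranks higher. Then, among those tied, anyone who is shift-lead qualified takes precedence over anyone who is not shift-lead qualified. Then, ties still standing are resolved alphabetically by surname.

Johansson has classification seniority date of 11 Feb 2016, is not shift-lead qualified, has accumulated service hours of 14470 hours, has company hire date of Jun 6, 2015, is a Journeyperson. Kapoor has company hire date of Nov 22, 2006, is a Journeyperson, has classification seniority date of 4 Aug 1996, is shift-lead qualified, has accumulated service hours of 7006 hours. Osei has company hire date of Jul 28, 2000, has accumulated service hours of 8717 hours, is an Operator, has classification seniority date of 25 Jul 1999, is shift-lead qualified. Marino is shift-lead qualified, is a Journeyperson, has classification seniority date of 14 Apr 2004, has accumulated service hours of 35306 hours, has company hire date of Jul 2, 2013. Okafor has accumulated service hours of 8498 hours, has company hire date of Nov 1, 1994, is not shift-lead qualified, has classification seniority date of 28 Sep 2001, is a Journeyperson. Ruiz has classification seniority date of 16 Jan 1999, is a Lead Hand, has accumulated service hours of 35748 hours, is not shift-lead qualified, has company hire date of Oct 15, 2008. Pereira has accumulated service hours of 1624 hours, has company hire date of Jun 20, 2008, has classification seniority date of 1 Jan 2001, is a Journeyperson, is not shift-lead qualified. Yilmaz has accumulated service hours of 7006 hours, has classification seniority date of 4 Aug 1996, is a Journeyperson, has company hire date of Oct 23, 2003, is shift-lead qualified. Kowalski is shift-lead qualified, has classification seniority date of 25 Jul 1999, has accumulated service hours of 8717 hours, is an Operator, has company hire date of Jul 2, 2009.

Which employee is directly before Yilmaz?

By classification: Ruiz (Lead Hand); then Marino, Johansson, Okafor, Kapoor, Yilmaz and Pereira (Journeyperson); then Kowalski and Osei (Operator).
Among Marino, Johansson, Okafor, Kapoor, Yilmaz and Pereira, by accumulated service hours (higher first): Marino (35306 hours) before Johansson (14470 hours) before Okafor (8498 hours) before Kapoor and Yilmaz (7006 hours) before Pereira (1624 hours).
Kapoor and Yilmaz both have classification seniority date 4 Aug 1996, so the next rule applies.
Kapoor and Yilmaz are each shift-lead qualified, so the next rule applies.
Among Kapoor and Yilmaz, alphabetically by surname: Kapoor before Yilmaz.
Kowalski and Osei both have accumulated service hours 8717 hours, so the next rule applies.
Kowalski and Osei both have classification seniority date 25 Jul 1999, so the next rule applies.
Kowalski and Osei are each shift-lead qualified, so the next rule applies.
Among Kowalski and Osei, alphabetically by surname: Kowalski before Osei.
Order: Ruiz, Marino, Johansson, Okafor, Kapoor, Yilmaz, Pereira, Kowalski, Osei.

Kapoor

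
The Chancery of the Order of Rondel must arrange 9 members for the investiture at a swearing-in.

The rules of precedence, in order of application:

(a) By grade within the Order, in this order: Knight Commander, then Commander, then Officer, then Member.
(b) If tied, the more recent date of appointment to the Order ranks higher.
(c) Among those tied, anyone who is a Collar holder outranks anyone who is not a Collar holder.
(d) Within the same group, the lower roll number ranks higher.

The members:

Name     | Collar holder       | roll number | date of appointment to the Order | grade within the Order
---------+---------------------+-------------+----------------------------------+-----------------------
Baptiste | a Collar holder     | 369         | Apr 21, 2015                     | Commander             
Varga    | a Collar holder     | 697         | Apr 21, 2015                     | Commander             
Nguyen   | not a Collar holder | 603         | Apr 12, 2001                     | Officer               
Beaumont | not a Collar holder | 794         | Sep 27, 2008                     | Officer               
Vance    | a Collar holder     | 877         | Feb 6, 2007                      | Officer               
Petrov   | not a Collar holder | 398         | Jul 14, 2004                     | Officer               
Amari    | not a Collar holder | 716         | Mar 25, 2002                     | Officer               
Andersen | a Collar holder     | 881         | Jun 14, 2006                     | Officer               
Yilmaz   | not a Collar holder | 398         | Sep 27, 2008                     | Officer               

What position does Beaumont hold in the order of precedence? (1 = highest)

By grade within the Order: Baptiste and Varga (Commander); then Yilmaz, Beaumont, Vance, Andersen, Petrov, Amari and Nguyen (Officer).
Baptiste and Varga both have date of appointment to the Order Apr 21, 2015, so the next rule applies.
Baptiste and Varga are each a Collar holder, so the next rule applies.
Among Baptiste and Varga, by roll number (lower first): Baptiste (369) before Varga (697).
Among Yilmaz, Beaumont, Vance, Andersen, Petrov, Amari and Nguyen, by date of appointment to the Order (later first): Yilmaz and Beaumont (Sep 27, 2008) before Vance (Feb 6, 2007) before Andersen (Jun 14, 2006) before Petrov (Jul 14, 2004) before Amari (Mar 25, 2002) before Nguyen (Apr 12, 2001).
Yilmaz and Beaumont are each not a Collar holder, so the next rule applies.
Among Yilmaz and Beaumont, by roll number (lower first): Yilmaz (398) before Beaumont (794).
Order: Baptiste, Varga, Yilmaz, Beaumont, Vance, Andersen, Petrov, Amari, Nguyen. So position 4.

4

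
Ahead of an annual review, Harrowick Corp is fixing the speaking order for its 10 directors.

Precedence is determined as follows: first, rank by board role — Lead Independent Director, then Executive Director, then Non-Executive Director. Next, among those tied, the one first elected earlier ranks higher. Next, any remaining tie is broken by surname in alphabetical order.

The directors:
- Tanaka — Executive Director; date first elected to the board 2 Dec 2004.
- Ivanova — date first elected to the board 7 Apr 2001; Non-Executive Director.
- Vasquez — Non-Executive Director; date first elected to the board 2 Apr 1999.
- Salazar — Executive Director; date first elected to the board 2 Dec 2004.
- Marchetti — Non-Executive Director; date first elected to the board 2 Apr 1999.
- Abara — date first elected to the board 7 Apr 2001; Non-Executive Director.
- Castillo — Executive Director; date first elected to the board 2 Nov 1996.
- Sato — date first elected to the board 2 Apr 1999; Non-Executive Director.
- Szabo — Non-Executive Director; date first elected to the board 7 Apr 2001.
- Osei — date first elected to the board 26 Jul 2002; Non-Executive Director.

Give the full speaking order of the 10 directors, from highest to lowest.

By board role: Castillo, Salazar and Tanaka (Executive Director); then Marchetti, Sato, Vasquez, Abara, Ivanova, Szabo and Osei (Non-Executive Director).
Among Castillo, Salazar and Tanaka, by date first elected to the board (earlier first): Castillo (2 Nov 1996) before Salazar and Tanaka (2 Dec 2004).
Among Salazar and Tanaka, alphabetically by surname: Salazar before Tanaka.
Among Marchetti, Sato, Vasquez, Abara, Ivanova, Szabo and Osei, by date first elected to the board (earlier first): Marchetti, Sato and Vasquez (2 Apr 1999) before Abara, Ivanova and Szabo (7 Apr 2001) before Osei (26 Jul 2002).
Among Marchetti, Sato and Vasquez, alphabetically by surname: Marchetti before Sato before Vasquez.
Among Abara, Ivanova and Szabo, alphabetically by surname: Abara before Ivanova before Szabo.
Full order: Castillo, Salazar, Tanaka, Marchetti, Sato, Vasquez, Abara, Ivanova, Szabo, Osei.

Castillo, Salazar, Tanaka, Marchetti, Sato, Vasquez, Abara, Ivanova, Szabo, Osei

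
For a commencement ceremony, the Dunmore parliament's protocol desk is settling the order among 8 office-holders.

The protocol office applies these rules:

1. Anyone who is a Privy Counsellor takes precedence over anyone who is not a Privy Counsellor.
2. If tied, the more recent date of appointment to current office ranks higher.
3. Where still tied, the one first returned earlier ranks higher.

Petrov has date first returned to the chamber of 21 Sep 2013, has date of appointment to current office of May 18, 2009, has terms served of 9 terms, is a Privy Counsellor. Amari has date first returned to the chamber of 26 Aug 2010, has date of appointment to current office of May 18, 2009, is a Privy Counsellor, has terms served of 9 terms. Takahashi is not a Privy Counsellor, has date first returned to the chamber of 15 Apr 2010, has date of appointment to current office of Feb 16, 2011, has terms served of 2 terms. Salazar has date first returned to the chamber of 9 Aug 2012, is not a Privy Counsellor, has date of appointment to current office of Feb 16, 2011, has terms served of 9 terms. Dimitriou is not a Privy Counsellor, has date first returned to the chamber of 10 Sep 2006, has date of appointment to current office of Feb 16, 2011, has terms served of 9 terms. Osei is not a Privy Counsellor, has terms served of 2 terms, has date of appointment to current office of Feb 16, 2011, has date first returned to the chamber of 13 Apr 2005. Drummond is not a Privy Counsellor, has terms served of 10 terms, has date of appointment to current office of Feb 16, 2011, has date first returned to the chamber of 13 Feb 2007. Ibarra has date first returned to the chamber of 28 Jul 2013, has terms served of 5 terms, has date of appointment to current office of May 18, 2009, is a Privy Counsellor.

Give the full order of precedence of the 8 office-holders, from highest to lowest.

Amari, Ibarra, Petrov, Osei, Dimitriou, Drummond, Takahashi, Salazar

By the first rule: Amari, Ibarra and Petrov (each a Privy Counsellor); then Osei, Dimitriou, Drummond, Takahashi and Salazar (each not a Privy Counsellor).
Amari, Ibarra and Petrov all have date of appointment to current office May 18, 2009, so the next rule applies.
Among Amari, Ibarra and Petrov, by date first returned to the chamber (earlier first): Amari (26 Aug 2010) before Ibarra (28 Jul 2013) before Petrov (21 Sep 2013).
Osei, Dimitriou, Drummond, Takahashi and Salazar all have date of appointment to current office Feb 16, 2011, so the next rule applies.
Among Osei, Dimitriou, Drummond, Takahashi and Salazar, by date first returned to the chamber (earlier first): Osei (13 Apr 2005) before Dimitriou (10 Sep 2006) before Drummond (13 Feb 2007) before Takahashi (15 Apr 2010) before Salazar (9 Aug 2012).
Full order: Amari, Ibarra, Petrov, Osei, Dimitriou, Drummond, Takahashi, Salazar.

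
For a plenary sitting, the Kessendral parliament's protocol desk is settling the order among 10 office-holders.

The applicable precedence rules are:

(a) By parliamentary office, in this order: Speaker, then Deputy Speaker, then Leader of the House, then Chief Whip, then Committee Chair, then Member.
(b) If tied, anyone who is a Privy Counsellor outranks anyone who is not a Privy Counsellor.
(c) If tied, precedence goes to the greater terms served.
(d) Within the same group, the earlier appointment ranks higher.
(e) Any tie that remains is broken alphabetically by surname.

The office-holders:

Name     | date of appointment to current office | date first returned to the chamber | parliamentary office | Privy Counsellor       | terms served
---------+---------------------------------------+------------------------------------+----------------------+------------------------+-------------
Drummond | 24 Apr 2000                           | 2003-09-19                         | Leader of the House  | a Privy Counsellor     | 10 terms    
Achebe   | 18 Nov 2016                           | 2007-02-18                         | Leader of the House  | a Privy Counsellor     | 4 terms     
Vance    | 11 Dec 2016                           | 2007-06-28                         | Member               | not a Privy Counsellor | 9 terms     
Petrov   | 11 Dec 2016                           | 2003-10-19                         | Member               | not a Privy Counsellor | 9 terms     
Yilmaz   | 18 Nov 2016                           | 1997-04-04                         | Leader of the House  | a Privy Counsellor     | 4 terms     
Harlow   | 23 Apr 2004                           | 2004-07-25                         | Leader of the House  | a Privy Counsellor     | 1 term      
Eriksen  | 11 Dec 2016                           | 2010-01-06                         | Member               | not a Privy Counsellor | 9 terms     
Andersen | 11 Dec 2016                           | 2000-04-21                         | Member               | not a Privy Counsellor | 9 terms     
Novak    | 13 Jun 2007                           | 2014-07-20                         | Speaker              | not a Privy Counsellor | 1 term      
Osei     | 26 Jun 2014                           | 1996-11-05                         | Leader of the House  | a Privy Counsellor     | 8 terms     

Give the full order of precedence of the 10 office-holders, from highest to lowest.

By parliamentary office: Novak (Speaker); then Drummond, Osei, Achebe, Yilmaz and Harlow (Leader of the House); then Andersen, Eriksen, Petrov and Vance (Member).
Drummond, Osei, Achebe, Yilmaz and Harlow are each a Privy Counsellor, so the next rule applies.
Among Drummond, Osei, Achebe, Yilmaz and Harlow, by terms served (higher first): Drummond (10 terms) before Osei (8 terms) before Achebe and Yilmaz (4 terms) before Harlow (1 term).
Achebe and Yilmaz both have date of appointment to current office 18 Nov 2016, so the next rule applies.
Among Achebe and Yilmaz, alphabetically by surname: Achebe before Yilmaz.
Andersen, Eriksen, Petrov and Vance are each not a Privy Counsellor, so the next rule applies.
Andersen, Eriksen, Petrov and Vance all have terms served 9 terms, so the next rule applies.
Andersen, Eriksen, Petrov and Vance all have date of appointment to current office 11 Dec 2016, so the next rule applies.
Among Andersen, Eriksen, Petrov and Vance, alphabetically by surname: Andersen before Eriksen before Petrov before Vance.
Full order: Novak, Drummond, Osei, Achebe, Yilmaz, Harlow, Andersen, Eriksen, Petrov, Vance.

Novak, Drummond, Osei, Achebe, Yilmaz, Harlow, Andersen, Eriksen, Petrov, Vance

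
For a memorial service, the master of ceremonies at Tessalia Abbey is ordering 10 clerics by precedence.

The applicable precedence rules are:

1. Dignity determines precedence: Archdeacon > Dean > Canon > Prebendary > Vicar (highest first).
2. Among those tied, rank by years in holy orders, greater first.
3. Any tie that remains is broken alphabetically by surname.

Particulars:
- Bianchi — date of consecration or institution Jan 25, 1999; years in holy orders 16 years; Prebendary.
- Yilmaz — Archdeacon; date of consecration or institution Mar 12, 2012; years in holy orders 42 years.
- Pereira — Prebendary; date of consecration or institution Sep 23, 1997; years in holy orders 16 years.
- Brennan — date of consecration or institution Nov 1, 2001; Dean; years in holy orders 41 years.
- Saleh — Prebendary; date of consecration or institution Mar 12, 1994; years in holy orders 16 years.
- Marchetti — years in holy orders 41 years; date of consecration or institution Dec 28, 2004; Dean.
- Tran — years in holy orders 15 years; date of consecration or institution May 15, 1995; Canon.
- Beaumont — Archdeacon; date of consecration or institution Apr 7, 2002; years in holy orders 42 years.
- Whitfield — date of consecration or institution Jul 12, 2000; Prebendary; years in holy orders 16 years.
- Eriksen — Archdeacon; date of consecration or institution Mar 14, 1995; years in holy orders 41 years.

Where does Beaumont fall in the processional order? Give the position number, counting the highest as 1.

1

By dignity: Beaumont, Yilmaz and Eriksen (Archdeacon); then Brennan and Marchetti (Dean); then Tran (Canon); then Bianchi, Pereira, Saleh and Whitfield (Prebendary).
Among Beaumont, Yilmaz and Eriksen, by years in holy orders (higher first): Beaumont and Yilmaz (42 years) before Eriksen (41 years).
Among Beaumont and Yilmaz, alphabetically by surname: Beaumont before Yilmaz.
Brennan and Marchetti both have years in holy orders 41 years, so the next rule applies.
Among Brennan and Marchetti, alphabetically by surname: Brennan before Marchetti.
Bianchi, Pereira, Saleh and Whitfield all have years in holy orders 16 years, so the next rule applies.
Among Bianchi, Pereira, Saleh and Whitfield, alphabetically by surname: Bianchi before Pereira before Saleh before Whitfield.
Order: Beaumont, Yilmaz, Eriksen, Brennan, Marchetti, Tran, Bianchi, Pereira, Saleh, Whitfield. So position 1.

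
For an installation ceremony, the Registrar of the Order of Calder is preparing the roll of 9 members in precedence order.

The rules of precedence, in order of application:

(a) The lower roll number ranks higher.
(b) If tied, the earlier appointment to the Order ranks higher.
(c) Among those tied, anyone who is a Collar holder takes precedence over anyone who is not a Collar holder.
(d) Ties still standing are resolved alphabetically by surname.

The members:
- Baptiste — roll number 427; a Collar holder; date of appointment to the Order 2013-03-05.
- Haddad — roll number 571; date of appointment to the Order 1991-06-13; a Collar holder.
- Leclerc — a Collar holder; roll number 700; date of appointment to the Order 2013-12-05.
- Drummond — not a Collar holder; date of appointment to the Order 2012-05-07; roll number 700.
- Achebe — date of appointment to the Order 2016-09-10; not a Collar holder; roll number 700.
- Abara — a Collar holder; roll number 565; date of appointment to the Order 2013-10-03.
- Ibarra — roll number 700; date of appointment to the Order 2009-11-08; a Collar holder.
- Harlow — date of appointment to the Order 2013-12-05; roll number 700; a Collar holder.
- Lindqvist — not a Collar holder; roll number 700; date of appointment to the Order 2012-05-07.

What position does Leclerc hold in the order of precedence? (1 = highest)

8

By roll number (lower first): Baptiste (427); then Abara (565); then Haddad (571); then Ibarra, Drummond, Lindqvist, Harlow, Leclerc and Achebe (each 700).
Among Ibarra, Drummond, Lindqvist, Harlow, Leclerc and Achebe, by date of appointment to the Order (earlier first): Ibarra (2009-11-08) before Drummond and Lindqvist (2012-05-07) before Harlow and Leclerc (2013-12-05) before Achebe (2016-09-10).
Drummond and Lindqvist are each not a Collar holder, so the next rule applies.
Among Drummond and Lindqvist, alphabetically by surname: Drummond before Lindqvist.
Harlow and Leclerc are each a Collar holder, so the next rule applies.
Among Harlow and Leclerc, alphabetically by surname: Harlow before Leclerc.
Order: Baptiste, Abara, Haddad, Ibarra, Drummond, Lindqvist, Harlow, Leclerc, Achebe. So position 8.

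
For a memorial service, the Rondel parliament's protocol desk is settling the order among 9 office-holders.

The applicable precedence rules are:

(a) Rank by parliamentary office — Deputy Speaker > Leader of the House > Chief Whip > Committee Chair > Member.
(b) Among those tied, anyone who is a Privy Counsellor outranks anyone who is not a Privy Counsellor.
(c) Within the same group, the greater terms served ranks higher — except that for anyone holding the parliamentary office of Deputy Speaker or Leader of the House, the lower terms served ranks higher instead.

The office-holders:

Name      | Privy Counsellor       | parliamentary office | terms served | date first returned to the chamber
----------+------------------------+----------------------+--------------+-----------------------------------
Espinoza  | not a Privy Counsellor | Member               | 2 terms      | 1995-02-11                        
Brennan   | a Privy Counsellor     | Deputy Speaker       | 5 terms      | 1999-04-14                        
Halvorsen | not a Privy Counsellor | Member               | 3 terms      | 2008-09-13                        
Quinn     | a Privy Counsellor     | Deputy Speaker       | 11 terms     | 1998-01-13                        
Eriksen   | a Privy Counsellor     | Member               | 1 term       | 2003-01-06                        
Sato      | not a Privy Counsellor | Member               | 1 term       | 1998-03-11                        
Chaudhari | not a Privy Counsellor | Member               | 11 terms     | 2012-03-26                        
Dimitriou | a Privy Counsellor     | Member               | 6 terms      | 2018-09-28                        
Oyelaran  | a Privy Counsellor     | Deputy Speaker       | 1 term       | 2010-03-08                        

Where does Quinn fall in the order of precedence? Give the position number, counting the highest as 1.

By parliamentary office: Oyelaran, Brennan and Quinn (Deputy Speaker); then Dimitriou, Eriksen, Chaudhari, Halvorsen, Espinoza and Sato (Member).
Oyelaran, Brennan and Quinn are each a Privy Counsellor, so the next rule applies.
Among Oyelaran, Brennan and Quinn, by terms served (lower first) (reversed rule for this group): Oyelaran (1 term) before Brennan (5 terms) before Quinn (11 terms).
Among Dimitriou, Eriksen, Chaudhari, Halvorsen, Espinoza and Sato, a Privy Counsellor before not a Privy Counsellor: Dimitriou and Eriksen (a Privy Counsellor) before Chaudhari, Halvorsen, Espinoza and Sato (not a Privy Counsellor).
Among Dimitriou and Eriksen, by terms served (higher first): Dimitriou (6 terms) before Eriksen (1 term).
Among Chaudhari, Halvorsen, Espinoza and Sato, by terms served (higher first): Chaudhari (11 terms) before Halvorsen (3 terms) before Espinoza (2 terms) before Sato (1 term).
Order: Oyelaran, Brennan, Quinn, Dimitriou, Eriksen, Chaudhari, Halvorsen, Espinoza, Sato. So position 3.

3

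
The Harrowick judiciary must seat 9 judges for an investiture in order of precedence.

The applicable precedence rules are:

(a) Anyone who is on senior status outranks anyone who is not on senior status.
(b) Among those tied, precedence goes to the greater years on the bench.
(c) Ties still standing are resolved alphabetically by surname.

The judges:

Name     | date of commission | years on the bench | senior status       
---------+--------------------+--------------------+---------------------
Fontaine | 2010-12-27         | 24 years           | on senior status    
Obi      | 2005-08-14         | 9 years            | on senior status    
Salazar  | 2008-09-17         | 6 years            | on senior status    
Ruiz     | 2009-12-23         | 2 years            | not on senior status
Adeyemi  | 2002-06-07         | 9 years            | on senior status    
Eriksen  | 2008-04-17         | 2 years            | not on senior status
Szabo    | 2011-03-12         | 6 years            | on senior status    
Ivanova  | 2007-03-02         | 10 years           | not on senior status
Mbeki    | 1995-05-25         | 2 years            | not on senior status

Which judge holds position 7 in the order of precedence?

By the first rule: Fontaine, Adeyemi, Obi, Salazar and Szabo (each on senior status); then Ivanova, Eriksen, Mbeki and Ruiz (each not on senior status).
Among Fontaine, Adeyemi, Obi, Salazar and Szabo, by years on the bench (higher first): Fontaine (24 years) before Adeyemi and Obi (9 years) before Salazar and Szabo (6 years).
Among Adeyemi and Obi, alphabetically by surname: Adeyemi before Obi.
Among Salazar and Szabo, alphabetically by surname: Salazar before Szabo.
Among Ivanova, Eriksen, Mbeki and Ruiz, by years on the bench (higher first): Ivanova (10 years) before Eriksen, Mbeki and Ruiz (2 years).
Among Eriksen, Mbeki and Ruiz, alphabetically by surname: Eriksen before Mbeki before Ruiz.
Order: Fontaine, Adeyemi, Obi, Salazar, Szabo, Ivanova, Eriksen, Mbeki, Ruiz.

Eriksen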